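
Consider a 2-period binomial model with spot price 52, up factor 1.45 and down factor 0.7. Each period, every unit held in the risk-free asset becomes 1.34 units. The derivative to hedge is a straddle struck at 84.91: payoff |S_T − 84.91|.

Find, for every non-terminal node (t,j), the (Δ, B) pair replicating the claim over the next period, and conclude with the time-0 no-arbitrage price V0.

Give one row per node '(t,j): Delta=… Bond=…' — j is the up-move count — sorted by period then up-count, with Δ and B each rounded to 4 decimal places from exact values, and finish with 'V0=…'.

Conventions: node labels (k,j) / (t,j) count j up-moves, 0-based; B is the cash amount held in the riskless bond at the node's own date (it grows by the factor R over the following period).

(0,0): Delta=-0.2025 Bond=25.6247
(1,0): Delta=-1.0000 Bond=63.3657
(1,1): Delta=-0.1363 Bond=29.3478
V0=15.0941

No-arbitrage ⇒ martingale measure with p* = (R−d)/(u−d) = 0.8533.
At maturity the claim pays: V(2,0)=59.4300, V(2,1)=32.1300, V(2,2)=24.4200
  t=1,j=0: stock 36.4000 → up 52.7800 (V=32.1300), down 25.4800 (V=59.4300). Price 26.9657; hedge Δ=-1.0000, bond B=63.3657.
  t=1,j=1: stock 75.4000 → up 109.3300 (V=24.4200), down 52.7800 (V=32.1300). Price 19.0678; hedge Δ=-0.1363, bond B=29.3478.
  t=0,j=0: stock 52.0000 → up 75.4000 (V=19.0678), down 36.4000 (V=26.9657). Price 15.0941; hedge Δ=-0.2025, bond B=25.6247.
Sanity check at the root: Δ(0,0)·S0 + B(0,0) reproduces V0 = 15.0941.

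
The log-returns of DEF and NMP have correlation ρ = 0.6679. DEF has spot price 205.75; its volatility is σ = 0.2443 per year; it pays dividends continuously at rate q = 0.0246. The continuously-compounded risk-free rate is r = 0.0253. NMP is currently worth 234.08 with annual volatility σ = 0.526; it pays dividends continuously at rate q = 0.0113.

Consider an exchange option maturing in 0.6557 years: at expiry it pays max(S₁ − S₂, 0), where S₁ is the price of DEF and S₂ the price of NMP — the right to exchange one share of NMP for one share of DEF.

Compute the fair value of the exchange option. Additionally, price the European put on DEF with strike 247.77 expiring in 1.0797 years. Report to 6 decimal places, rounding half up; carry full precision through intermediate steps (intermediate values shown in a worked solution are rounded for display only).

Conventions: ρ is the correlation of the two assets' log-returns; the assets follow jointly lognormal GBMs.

σ_eff = √(σ₁² + σ₂² − 2ρσ₁σ₂) = √(0.2443² + 0.526² − 2·0.6679·0.2443·0.526) = 0.405840
d₁ = (ln(S₁/S₂) + (q₂ − q₁ + σ_eff²/2)T) / (σ_eff√T) = (ln(205.75/234.08) + (0.0113 − 0.0246 + 0.082353)·0.6557) / 0.328630 = -0.254764
d₂ = d₁ − σ_eff√T = -0.254764 − 0.328630 = -0.583394
N(d₁) = 0.399453,  N(d₂) = 0.279814
V = S₁·e^{−q₁T}·N(d₁) − S₂·e^{−q₂T}·N(d₂) = 80.872311 − 65.015355 = 15.856956
[vanilla: DEF put K=247.77]
σ√T = 0.2443·√1.0797 = 0.253849
d₁ = (ln(S/K) + (r−q+σ²/2)T) / (σ√T) = (ln(205.75/247.77) + (0.0253−0.0246+0.2443²/2)·1.0797) / 0.253849 = (-0.185839 + 0.032975) / 0.253849 = -0.602184
d₂ = d₁ − σ√T = -0.602184 − 0.253849 = -0.856033
e^{−rT} = 0.973053
e^{−qT} = 0.973789
N(−d₁) = 0.726474,  N(−d₂) = 0.804010
price = K·e^{−rT}·N(−d₂) − S·e^{−qT}·N(−d₁) = 193.841565 − 145.554256 = 48.287310

exchange price = 15.856956
price(DEF put K=247.77) = 48.287310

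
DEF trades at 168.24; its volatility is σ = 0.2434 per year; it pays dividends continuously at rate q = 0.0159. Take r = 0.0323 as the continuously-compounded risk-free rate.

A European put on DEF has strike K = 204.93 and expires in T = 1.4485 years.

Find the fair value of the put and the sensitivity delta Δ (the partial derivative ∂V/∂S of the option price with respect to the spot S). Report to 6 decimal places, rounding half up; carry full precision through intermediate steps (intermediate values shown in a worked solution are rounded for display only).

price = 40.072681
Δ = -0.656852

σ√T = 0.2434·√1.4485 = 0.292941
d₁ = (ln(S/K) + (r−q+σ²/2)T) / (σ√T) = (ln(168.24/204.93) + (0.0323−0.0159+0.2434²/2)·1.4485) / 0.292941 = (-0.197277 + 0.066663) / 0.292941 = -0.445873
d₂ = d₁ − σ√T = -0.445873 − 0.292941 = -0.738814
e^{−rT} = 0.954291
e^{−qT} = 0.977232
N(−d₁) = 0.672156,  N(−d₂) = 0.769990
Put price V = K·e^{−rT}·N(−d₂) − S·e^{−qT}·N(−d₁) = 150.581444 − 110.508763 = 40.072681
Δ = −e^{−qT}·N(−d₁) = -0.656852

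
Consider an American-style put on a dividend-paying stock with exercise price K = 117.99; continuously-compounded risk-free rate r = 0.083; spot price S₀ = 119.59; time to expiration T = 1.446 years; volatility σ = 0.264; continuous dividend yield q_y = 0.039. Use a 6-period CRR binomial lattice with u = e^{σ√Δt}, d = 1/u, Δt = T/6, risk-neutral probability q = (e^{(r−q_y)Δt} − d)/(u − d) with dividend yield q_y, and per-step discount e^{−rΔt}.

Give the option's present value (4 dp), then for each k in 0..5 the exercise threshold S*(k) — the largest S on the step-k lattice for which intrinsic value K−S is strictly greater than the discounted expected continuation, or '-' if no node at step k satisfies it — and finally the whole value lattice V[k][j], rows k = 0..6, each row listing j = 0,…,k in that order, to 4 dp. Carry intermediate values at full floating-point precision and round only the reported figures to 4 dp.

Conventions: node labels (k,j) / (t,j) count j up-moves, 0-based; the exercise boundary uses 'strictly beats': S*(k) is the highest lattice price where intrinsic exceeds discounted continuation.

Δt=0.24100  u=1.13838  d=0.87844  q=0.50866  discount=0.98020
step 6 (expiry): payoffs max(K−S,0) = 63.0382 46.7781 25.7066 0.0000 0.0000 0.0000 0.0000
step 5: (k=5,j=0): S=62.5557, K−S=55.4343, hold=53.6828 ⇒ V=55.4343 exercise | (k=5,j=1): S=81.0659, K−S=36.9241, hold=35.3458 ⇒ V=36.9241 exercise | (k=5,j=2): S=105.0532, K−S=12.9368, hold=12.3806 ⇒ V=12.9368 exercise | (k=5,j=3): S=136.1383, K−S=0.0000, hold=0.0000 ⇒ V=0.0000 continue | (k=5,j=4): S=176.4215, K−S=0.0000, hold=0.0000 ⇒ V=0.0000 continue | (k=5,j=5): S=228.6244, K−S=0.0000, hold=0.0000 ⇒ V=0.0000 continue  boundary S*=105.0532
step 4: (k=4,j=0): S=71.2119, K−S=46.7781, hold=45.1076 ⇒ V=46.7781 exercise | (k=4,j=1): S=92.2834, K−S=25.7066, hold=24.2332 ⇒ V=25.7066 exercise | (k=4,j=2): S=119.5900, K−S=0.0000, hold=6.2305 ⇒ V=6.2305 continue | (k=4,j=3): S=154.9765, K−S=0.0000, hold=0.0000 ⇒ V=0.0000 continue | (k=4,j=4): S=200.8339, K−S=0.0000, hold=0.0000 ⇒ V=0.0000 continue  boundary S*=92.2834
step 3: (k=3,j=0): S=81.0659, K−S=36.9241, hold=35.3458 ⇒ V=36.9241 exercise | (k=3,j=1): S=105.0532, K−S=12.9368, hold=15.4870 ⇒ V=15.4870 continue | (k=3,j=2): S=136.1383, K−S=0.0000, hold=3.0007 ⇒ V=3.0007 continue | (k=3,j=3): S=176.4215, K−S=0.0000, hold=0.0000 ⇒ V=0.0000 continue  boundary S*=81.0659
step 2: (k=2,j=0): S=92.2834, K−S=25.7066, hold=25.5047 ⇒ V=25.7066 exercise | (k=2,j=1): S=119.5900, K−S=0.0000, hold=8.9548 ⇒ V=8.9548 continue | (k=2,j=2): S=154.9765, K−S=0.0000, hold=1.4452 ⇒ V=1.4452 continue  boundary S*=92.2834
step 1: (k=1,j=0): S=105.0532, K−S=12.9368, hold=16.8453 ⇒ V=16.8453 continue | (k=1,j=1): S=136.1383, K−S=0.0000, hold=5.0333 ⇒ V=5.0333 continue  boundary S*=-
step 0: (k=0,j=0): S=119.5900, K−S=0.0000, hold=10.6224 ⇒ V=10.6224 continue  boundary S*=-

price = 10.6224
boundary = - - 92.2834 81.0659 92.2834 105.0532
tree:
10.6224
16.8453 5.0333
25.7066 8.9548 1.4452
36.9241 15.4870 3.0007 0.0000
46.7781 25.7066 6.2305 0.0000 0.0000
55.4343 36.9241 12.9368 0.0000 0.0000 0.0000
63.0382 46.7781 25.7066 0.0000 0.0000 0.0000 0.0000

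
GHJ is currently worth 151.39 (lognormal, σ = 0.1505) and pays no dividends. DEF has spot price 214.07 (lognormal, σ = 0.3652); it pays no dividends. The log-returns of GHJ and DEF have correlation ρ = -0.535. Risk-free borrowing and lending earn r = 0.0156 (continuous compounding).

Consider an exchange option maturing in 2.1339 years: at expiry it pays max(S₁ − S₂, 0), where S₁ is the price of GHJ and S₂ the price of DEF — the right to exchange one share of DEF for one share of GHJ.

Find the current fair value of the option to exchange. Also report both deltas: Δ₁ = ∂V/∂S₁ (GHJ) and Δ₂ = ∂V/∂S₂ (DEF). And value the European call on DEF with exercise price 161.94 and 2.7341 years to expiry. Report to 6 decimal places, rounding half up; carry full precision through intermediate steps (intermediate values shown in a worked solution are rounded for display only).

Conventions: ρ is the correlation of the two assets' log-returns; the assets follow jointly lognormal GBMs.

exchange price = 22.989150
Δ1 = 0.431270
Δ2 = -0.197603
price(DEF call K=161.94) = 79.086319

σ_eff = √(σ₁² + σ₂² − 2ρσ₁σ₂) = √(0.1505² + 0.3652² − 2·-0.535·0.1505·0.3652) = 0.463499
d₁ = (ln(S₁/S₂) + (q₂ − q₁ + σ_eff²/2)T) / (σ_eff√T) = (ln(151.39/214.07) + (0.0 − 0.0 + 0.107416)·2.1339) / 0.677073 = -0.173142
d₂ = d₁ − σ_eff√T = -0.173142 − 0.677073 = -0.850215
N(d₁) = 0.431270,  N(d₂) = 0.197603
V = S₁·e^{−q₁T}·N(d₁) − S₂·e^{−q₂T}·N(d₂) = 65.289977 − 42.300827 = 22.989150
Δ₁ = e^{−q₁T}·N(d₁) = 0.431270;  Δ₂ = −e^{−q₂T}·N(d₂) = -0.197603
[vanilla: DEF call K=161.94]
σ√T = 0.3652·√2.7341 = 0.603862
d₁ = (ln(S/K) + (r+σ²/2)T) / (σ√T) = (ln(214.07/161.94) + (0.0156+0.3652²/2)·2.7341) / 0.603862 = (0.279077 + 0.224977) / 0.603862 = 0.834717
d₂ = d₁ − σ√T = 0.834717 − 0.603862 = 0.230854
e^{−rT} = 0.958245
N(d₁) = 0.798061,  N(d₂) = 0.591286
price = S·N(d₁) − K·e^{−rT}·N(d₂) = 170.841000 − 91.754682 = 79.086319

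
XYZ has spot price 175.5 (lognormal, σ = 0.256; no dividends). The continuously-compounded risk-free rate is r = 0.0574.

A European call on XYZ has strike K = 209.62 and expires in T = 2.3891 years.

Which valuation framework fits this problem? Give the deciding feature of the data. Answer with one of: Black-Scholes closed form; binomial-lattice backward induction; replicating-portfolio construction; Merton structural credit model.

Key observation: a European claim on XYZ (strike 209.62) — a lognormal (GBM) underlying with constant rate and volatility — has an exact closed-form value; no lattice or capital structure is involved.

framework: Black-Scholes closed form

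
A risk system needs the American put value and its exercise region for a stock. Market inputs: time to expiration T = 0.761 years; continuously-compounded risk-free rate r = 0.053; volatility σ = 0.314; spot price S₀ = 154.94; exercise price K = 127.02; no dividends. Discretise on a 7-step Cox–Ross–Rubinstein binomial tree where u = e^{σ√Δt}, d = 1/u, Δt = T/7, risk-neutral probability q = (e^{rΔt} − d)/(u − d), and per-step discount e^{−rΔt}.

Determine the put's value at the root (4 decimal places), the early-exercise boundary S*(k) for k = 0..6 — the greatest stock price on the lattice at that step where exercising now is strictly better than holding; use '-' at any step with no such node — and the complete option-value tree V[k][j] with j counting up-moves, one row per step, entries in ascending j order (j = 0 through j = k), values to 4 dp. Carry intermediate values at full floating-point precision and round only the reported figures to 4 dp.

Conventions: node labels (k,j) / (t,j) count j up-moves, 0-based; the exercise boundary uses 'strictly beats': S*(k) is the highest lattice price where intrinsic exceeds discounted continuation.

params: Δt=0.10871 u=1.10908 d=0.90165 q=0.50200 e^(-rΔt)=0.99425
t_7 payoffs: 51.9578 34.6890 13.4473 0.0000 0.0000 0.0000 0.0000 0.0000
t_6: node(6,0) S=83.2500 payoff=43.7700 vs cont=43.0402 → 43.7700 [stop]  node(6,1) S=102.4025 payoff=24.6175 vs cont=23.8877 → 24.6175 [stop]  node(6,2) S=125.9613 payoff=1.0587 vs cont=6.6583 → 6.6583 [wait]  node(6,3) S=154.9400 payoff=0.0000 vs cont=0.0000 → 0.0000 [wait]  node(6,4) S=190.5855 payoff=0.0000 vs cont=0.0000 → 0.0000 [wait]  node(6,5) S=234.4317 payoff=0.0000 vs cont=0.0000 → 0.0000 [wait]  node(6,6) S=288.3652 payoff=0.0000 vs cont=0.0000 → 0.0000 [wait]  ⇒ S*(6)=102.4025
t_5: node(5,0) S=92.3310 payoff=34.6890 vs cont=33.9592 → 34.6890 [stop]  node(5,1) S=113.5727 payoff=13.4473 vs cont=15.5124 → 15.5124 [wait]  node(5,2) S=139.7013 payoff=0.0000 vs cont=3.2968 → 3.2968 [wait]  node(5,3) S=171.8410 payoff=0.0000 vs cont=0.0000 → 0.0000 [wait]  node(5,4) S=211.3748 payoff=0.0000 vs cont=0.0000 → 0.0000 [wait]  node(5,5) S=260.0037 payoff=0.0000 vs cont=0.0000 → 0.0000 [wait]  ⇒ S*(5)=92.3310
t_4: node(4,0) S=102.4025 payoff=24.6175 vs cont=24.9184 → 24.9184 [wait]  node(4,1) S=125.9613 payoff=1.0587 vs cont=9.3263 → 9.3263 [wait]  node(4,2) S=154.9400 payoff=0.0000 vs cont=1.6324 → 1.6324 [wait]  node(4,3) S=190.5855 payoff=0.0000 vs cont=0.0000 → 0.0000 [wait]  node(4,4) S=234.4317 payoff=0.0000 vs cont=0.0000 → 0.0000 [wait]  ⇒ S*(4)=-
t_3: node(3,0) S=113.5727 payoff=13.4473 vs cont=16.9930 → 16.9930 [wait]  node(3,1) S=139.7013 payoff=0.0000 vs cont=5.4326 → 5.4326 [wait]  node(3,2) S=171.8410 payoff=0.0000 vs cont=0.8083 → 0.8083 [wait]  node(3,3) S=211.3748 payoff=0.0000 vs cont=0.0000 → 0.0000 [wait]  ⇒ S*(3)=-
t_2: node(2,0) S=125.9613 payoff=1.0587 vs cont=11.1254 → 11.1254 [wait]  node(2,1) S=154.9400 payoff=0.0000 vs cont=3.0933 → 3.0933 [wait]  node(2,2) S=190.5855 payoff=0.0000 vs cont=0.4002 → 0.4002 [wait]  ⇒ S*(2)=-
t_1: node(1,0) S=139.7013 payoff=0.0000 vs cont=7.0526 → 7.0526 [wait]  node(1,1) S=171.8410 payoff=0.0000 vs cont=1.7314 → 1.7314 [wait]  ⇒ S*(1)=-
t_0: node(0,0) S=154.9400 payoff=0.0000 vs cont=4.3562 → 4.3562 [wait]  ⇒ S*(0)=-

price = 4.3562
boundary = - - - - - 92.3310 102.4025
tree:
4.3562
7.0526 1.7314
11.1254 3.0933 0.4002
16.9930 5.4326 0.8083 0.0000
24.9184 9.3263 1.6324 0.0000 0.0000
34.6890 15.5124 3.2968 0.0000 0.0000 0.0000
43.7700 24.6175 6.6583 0.0000 0.0000 0.0000 0.0000
51.9578 34.6890 13.4473 0.0000 0.0000 0.0000 0.0000 0.0000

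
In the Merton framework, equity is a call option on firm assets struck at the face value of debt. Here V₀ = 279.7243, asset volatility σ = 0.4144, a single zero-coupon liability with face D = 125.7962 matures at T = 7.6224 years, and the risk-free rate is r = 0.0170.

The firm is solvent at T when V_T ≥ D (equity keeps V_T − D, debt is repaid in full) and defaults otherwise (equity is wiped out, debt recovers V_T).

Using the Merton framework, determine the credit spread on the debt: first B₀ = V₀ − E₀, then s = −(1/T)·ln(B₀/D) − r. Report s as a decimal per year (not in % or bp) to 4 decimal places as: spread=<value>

spread=0.0284

Equity is a call on the firm's assets struck at D = 125.7962:
d₁ = [ln(V₀/D) + (r + σ²/2)T] / (σ√T)
   = [ln(279.7243/125.7962) + (0.0170 + 0.5·0.4144²)·7.6224] / (0.4144·√7.6224)
   = [0.799141 + 0.784068] / 1.144104 = 1.383798
d₂ = d₁ − σ√T = 1.383798 − 1.144104 = 0.239694
N(d₁) = 0.916790,  N(d₂) = 0.594716,  e^(−rT) = 0.878464
E₀ = V₀·N(d₁) − D·e^(−rT)·N(d₂)
   = 279.7243·0.916790 − 125.7962·0.878464·0.594716 = 190.727872
B₀ = V₀ − E₀ = 279.7243 − 190.727872 = 88.996428
spread = −(1/T)·ln(B₀/D) − r = −(1/7.6224)·ln(88.996428/125.7962) − 0.0170 = 0.02840130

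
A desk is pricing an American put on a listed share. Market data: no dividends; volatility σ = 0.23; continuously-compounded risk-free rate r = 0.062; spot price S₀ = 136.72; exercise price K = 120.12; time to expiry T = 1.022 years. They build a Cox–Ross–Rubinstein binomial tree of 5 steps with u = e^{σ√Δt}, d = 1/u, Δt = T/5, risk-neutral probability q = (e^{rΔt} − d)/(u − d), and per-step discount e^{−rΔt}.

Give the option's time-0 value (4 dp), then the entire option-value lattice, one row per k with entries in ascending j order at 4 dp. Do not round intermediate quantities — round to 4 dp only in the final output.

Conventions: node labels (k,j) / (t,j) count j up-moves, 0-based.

price = 3.3457
tree:
3.3457
6.2671 0.8887
11.4263 1.9366 0.0000
20.0388 4.2201 0.0000 0.0000
29.9229 9.1959 0.0000 0.0000 0.0000
38.8308 20.0388 0.0000 0.0000 0.0000 0.0000

params: Δt=0.20440 u=1.10958 d=0.90124 q=0.53524 e^(-rΔt)=0.98741
t_5 payoffs: 38.8308 20.0388 0.0000 0.0000 0.0000 0.0000
k=4: node(4,0) S=90.1971 payoff=29.9229 vs cont=28.4102 → 29.9229 [stop]  node(4,1) S=111.0484 payoff=9.0716 vs cont=9.1959 → 9.1959 [wait]  node(4,2) S=136.7200 payoff=0.0000 vs cont=0.0000 → 0.0000 [wait]  node(4,3) S=168.3262 payoff=0.0000 vs cont=0.0000 → 0.0000 [wait]  node(4,4) S=207.2390 payoff=0.0000 vs cont=0.0000 → 0.0000 [wait]
k=3: node(3,0) S=100.0812 payoff=20.0388 vs cont=18.5919 → 20.0388 [stop]  node(3,1) S=123.2174 payoff=0.0000 vs cont=4.2201 → 4.2201 [wait]  node(3,2) S=151.7022 payoff=0.0000 vs cont=0.0000 → 0.0000 [wait]  node(3,3) S=186.7719 payoff=0.0000 vs cont=0.0000 → 0.0000 [wait]
k=2: node(2,0) S=111.0484 payoff=9.0716 vs cont=11.4263 → 11.4263 [wait]  node(2,1) S=136.7200 payoff=0.0000 vs cont=1.9366 → 1.9366 [wait]  node(2,2) S=168.3262 payoff=0.0000 vs cont=0.0000 → 0.0000 [wait]
k=1: node(1,0) S=123.2174 payoff=0.0000 vs cont=6.2671 → 6.2671 [wait]  node(1,1) S=151.7022 payoff=0.0000 vs cont=0.8887 → 0.8887 [wait]
k=0: node(0,0) S=136.7200 payoff=0.0000 vs cont=3.3457 → 3.3457 [wait]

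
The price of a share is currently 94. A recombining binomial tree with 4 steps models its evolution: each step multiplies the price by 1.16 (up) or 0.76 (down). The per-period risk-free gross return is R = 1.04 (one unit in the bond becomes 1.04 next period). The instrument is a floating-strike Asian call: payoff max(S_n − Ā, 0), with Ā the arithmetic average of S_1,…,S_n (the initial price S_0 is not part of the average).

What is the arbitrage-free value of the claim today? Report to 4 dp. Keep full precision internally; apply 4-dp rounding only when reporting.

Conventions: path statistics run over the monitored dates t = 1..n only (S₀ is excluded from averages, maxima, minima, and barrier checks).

price = 9.8251

Risk-neutral up-probability p* = (R−d)/(u−d) = (1.04−0.76)/(1.16−0.76) = 0.7000; the claim prices as the p*-weighted sum of path payoffs discounted by R^4.
Enumerate all 2^4 = 16 price paths (U = up ×1.16, D = down ×0.76); each path with k up-moves has probability p*^k·(1−p*)^(4−k).
DDDD: Ā=49.5896, payoff=0.0000, prob=0.008100
UDDD: Ā=75.6895, payoff=0.0000, prob=0.018900
DUDD: Ā=66.2895, payoff=0.0000, prob=0.018900
UUDD: Ā=101.1787, payoff=0.0000, prob=0.044100
DDUD: Ā=59.1455, payoff=0.0000, prob=0.018900
UDUD: Ā=90.2747, payoff=0.0000, prob=0.044100
DUUD: Ā=80.8747, payoff=0.0000, prob=0.044100
UUUD: Ā=123.4403, payoff=0.0000, prob=0.102900
DDDU: Ā=53.7160, payoff=0.0000, prob=0.018900
UDDU: Ā=81.9876, payoff=0.0000, prob=0.044100
DUDU: Ā=72.5876, payoff=0.4709, prob=0.044100
UUDU: Ā=110.7916, payoff=0.7188, prob=0.102900
DDUU: Ā=65.4436, payoff=7.6149, prob=0.044100
UDUU: Ā=99.8876, payoff=11.6228, prob=0.102900
DUUU: Ā=90.4876, payoff=21.0228, prob=0.102900
UUUU: Ā=138.1127, payoff=32.0874, prob=0.240100
Price = Σ prob·payoff / R^4 = 11.493970 / 1.169859 = 9.8251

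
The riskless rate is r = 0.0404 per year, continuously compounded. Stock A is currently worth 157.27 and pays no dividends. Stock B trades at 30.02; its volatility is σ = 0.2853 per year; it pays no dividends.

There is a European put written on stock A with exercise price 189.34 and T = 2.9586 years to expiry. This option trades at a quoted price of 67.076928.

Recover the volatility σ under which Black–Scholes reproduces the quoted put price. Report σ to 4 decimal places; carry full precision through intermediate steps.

At σ = 0.5743 the Black–Scholes value reproduces the quote:
σ√T = 0.5743·√2.9586 = 0.987829
d₁ = (ln(S/K) + (r+σ²/2)T) / (σ√T) = (ln(157.27/189.34) + (0.0404+0.5743²/2)·2.9586) / 0.987829 = (-0.185580 + 0.607431) / 0.987829 = 0.427048
d₂ = d₁ − σ√T = 0.427048 − 0.987829 = -0.560781
e^{−rT} = 0.887340
N(−d₁) = 0.334672,  N(−d₂) = 0.712527
V = K·e^{−rT}·N(−d₂) − S·N(−d₁) = 119.710819 − 52.633891 = 67.076928 (the observed quote) — the price is monotone increasing in volatility, hence this σ is the only solution

sigma = 0.5743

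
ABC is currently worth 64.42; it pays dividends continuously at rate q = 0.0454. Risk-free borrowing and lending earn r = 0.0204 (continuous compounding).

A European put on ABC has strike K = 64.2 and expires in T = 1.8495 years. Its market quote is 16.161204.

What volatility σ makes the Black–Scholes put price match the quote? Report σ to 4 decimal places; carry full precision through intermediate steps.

sigma = 0.4590

At σ = 0.4590 the Black–Scholes value reproduces the quote:
σ√T = 0.459·√1.8495 = 0.624223
d₁ = (ln(S/K) + (r−q+σ²/2)T) / (σ√T) = (ln(64.42/64.2) + (0.0204−0.0454+0.459²/2)·1.8495) / 0.624223 = (0.003421 + 0.148590) / 0.624223 = 0.243520
d₂ = d₁ − σ√T = 0.243520 − 0.624223 = -0.380703
e^{−rT} = 0.962973
e^{−qT} = 0.919461
N(−d₁) = 0.403801,  N(−d₂) = 0.648288
V = K·e^{−rT}·N(−d₂) − S·e^{−qT}·N(−d₁) = 40.079045 − 23.917841 = 16.161204 (equal to the quote); since ∂V/∂σ > 0 for all σ, the implied volatility is unique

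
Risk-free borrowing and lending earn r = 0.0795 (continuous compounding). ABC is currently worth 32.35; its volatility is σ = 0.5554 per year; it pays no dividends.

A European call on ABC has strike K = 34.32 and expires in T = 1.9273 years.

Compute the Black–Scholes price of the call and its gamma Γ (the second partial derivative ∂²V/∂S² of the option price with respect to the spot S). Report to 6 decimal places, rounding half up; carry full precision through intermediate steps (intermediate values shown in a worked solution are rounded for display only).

σ√T = 0.5554·√1.9273 = 0.771046
d₁ = (ln(S/K) + (r+σ²/2)T) / (σ√T) = (ln(32.35/34.32) + (0.0795+0.5554²/2)·1.9273) / 0.771046 = (-0.059114 + 0.450477) / 0.771046 = 0.507573
d₂ = d₁ − σ√T = 0.507573 − 0.771046 = -0.263473
e^{−rT} = 0.857941
N(d₁) = 0.694124,  N(d₂) = 0.396093
Call price V = S·N(d₁) − K·e^{−rT}·N(d₂) = 22.454899 − 11.662766 = 10.792133
φ(d₁) = (1/√(2π))·e^{−d₁²/2} = 0.350725
Γ = φ(d₁) / (S·σ·√T) = 0.014061

price = 10.792133
Γ = 0.014061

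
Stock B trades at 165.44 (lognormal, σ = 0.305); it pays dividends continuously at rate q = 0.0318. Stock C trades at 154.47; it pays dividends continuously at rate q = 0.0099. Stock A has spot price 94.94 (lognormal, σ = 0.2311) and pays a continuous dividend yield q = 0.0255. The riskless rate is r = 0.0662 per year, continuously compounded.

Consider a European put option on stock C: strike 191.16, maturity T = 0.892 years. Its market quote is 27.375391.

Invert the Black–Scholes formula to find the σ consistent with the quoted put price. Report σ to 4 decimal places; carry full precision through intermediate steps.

At σ = 0.1013 the Black–Scholes value reproduces the quote:
σ√T = 0.1013·√0.892 = 0.095674
d₁ = (ln(S/K) + (r−q+σ²/2)T) / (σ√T) = (ln(154.47/191.16) + (0.0662−0.0099+0.1013²/2)·0.892) / 0.095674 = (-0.213111 + 0.054796) / 0.095674 = -1.654737
d₂ = d₁ − σ√T = -1.654737 − 0.095674 = -1.750411
e^{−rT} = 0.942659
e^{−qT} = 0.991208
N(−d₁) = 0.951011,  N(−d₂) = 0.959976
V = K·e^{−rT}·N(−d₂) − S·e^{−qT}·N(−d₁) = 172.986515 − 145.611123 = 27.375391 (the observed quote) — the price is monotone increasing in volatility, hence this σ is the only solution

sigma = 0.1013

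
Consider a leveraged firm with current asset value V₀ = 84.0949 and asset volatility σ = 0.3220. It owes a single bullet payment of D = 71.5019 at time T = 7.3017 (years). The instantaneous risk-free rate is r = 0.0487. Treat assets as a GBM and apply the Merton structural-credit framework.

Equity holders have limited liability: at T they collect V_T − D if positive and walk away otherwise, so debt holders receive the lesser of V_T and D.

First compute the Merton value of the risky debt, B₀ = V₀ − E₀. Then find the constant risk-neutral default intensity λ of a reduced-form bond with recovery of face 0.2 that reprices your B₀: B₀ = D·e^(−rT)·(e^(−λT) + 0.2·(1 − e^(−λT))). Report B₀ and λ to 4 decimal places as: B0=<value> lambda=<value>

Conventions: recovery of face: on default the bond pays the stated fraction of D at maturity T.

B0=40.9763 lambda=0.0354

With assets at 84.0949 and a single debt payment of 71.5019 at 7.3017 years:
d₁ = [ln(V₀/D) + (r + σ²/2)T] / (σ√T)
   = [ln(84.0949/71.5019) + (0.0487 + 0.5·0.3220²)·7.3017] / (0.3220·√7.3017)
   = [0.162222 + 0.734128] / 0.870097 = 1.030171
d₂ = d₁ − σ√T = 1.030171 − 0.870097 = 0.160074
N(d₁) = 0.848535,  N(d₂) = 0.563589,  e^(−rT) = 0.700758
E₀ = V₀·N(d₁) − D·e^(−rT)·N(d₂)
   = 84.0949·0.848535 − 71.5019·0.700758·0.563589 = 43.118583
B₀ = V₀ − E₀ = 84.0949 − 43.118583 = 40.976317
e^(−λT) = (B₀·e^(rT)/D − 0.2)/(1 − 0.2) = (40.9763·1.427026/71.5019 − 0.2)/0.8 = 0.77225009
λ = −ln(0.77225009)/7.3017 = 0.035395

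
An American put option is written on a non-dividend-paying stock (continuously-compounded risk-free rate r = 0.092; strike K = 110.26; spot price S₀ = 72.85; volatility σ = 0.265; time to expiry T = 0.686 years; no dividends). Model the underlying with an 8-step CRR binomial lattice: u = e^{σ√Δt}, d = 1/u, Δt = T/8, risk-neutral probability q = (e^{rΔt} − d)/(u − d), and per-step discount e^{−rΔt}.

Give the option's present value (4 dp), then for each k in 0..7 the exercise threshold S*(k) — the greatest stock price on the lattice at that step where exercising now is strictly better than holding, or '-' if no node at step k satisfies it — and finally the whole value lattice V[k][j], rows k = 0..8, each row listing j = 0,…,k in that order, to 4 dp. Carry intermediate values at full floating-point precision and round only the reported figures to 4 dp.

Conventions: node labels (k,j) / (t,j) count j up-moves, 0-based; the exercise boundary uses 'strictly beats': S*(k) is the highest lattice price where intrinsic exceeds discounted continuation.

Δt=0.08575  u=1.08069  d=0.92533  q=0.53159  discount=0.99214
step 8 (expiry): payoffs max(K−S,0) = 71.1022 64.5279 56.8498 47.8827 37.4100 25.1791 10.8947 0.0000 0.0000
step 7: (k=7,j=0): S=42.3175, K−S=67.9425, hold=67.0761 ⇒ V=67.9425 exercise | (k=7,j=1): S=49.4223, K−S=60.8377, hold=59.9713 ⇒ V=60.8377 exercise | (k=7,j=2): S=57.7199, K−S=52.5401, hold=51.6737 ⇒ V=52.5401 exercise | (k=7,j=3): S=67.4106, K−S=42.8494, hold=41.9830 ⇒ V=42.8494 exercise | (k=7,j=4): S=78.7283, K−S=31.5317, hold=30.6653 ⇒ V=31.5317 exercise | (k=7,j=5): S=91.9462, K−S=18.3138, hold=17.4474 ⇒ V=18.3138 exercise | (k=7,j=6): S=107.3832, K−S=2.8768, hold=5.0631 ⇒ V=5.0631 continue | (k=7,j=7): S=125.4120, K−S=0.0000, hold=0.0000 ⇒ V=0.0000 continue  boundary S*=91.9462
step 6: (k=6,j=0): S=45.7321, K−S=64.5279, hold=63.6614 ⇒ V=64.5279 exercise | (k=6,j=1): S=53.4102, K−S=56.8498, hold=55.9834 ⇒ V=56.8498 exercise | (k=6,j=2): S=62.3773, K−S=47.8827, hold=47.0162 ⇒ V=47.8827 exercise | (k=6,j=3): S=72.8500, K−S=37.4100, hold=36.5436 ⇒ V=37.4100 exercise | (k=6,j=4): S=85.0809, K−S=25.1791, hold=24.3126 ⇒ V=25.1791 exercise | (k=6,j=5): S=99.3653, K−S=10.8947, hold=11.1813 ⇒ V=11.1813 continue | (k=6,j=6): S=116.0480, K−S=0.0000, hold=2.3529 ⇒ V=2.3529 continue  boundary S*=85.0809
step 5: (k=5,j=0): S=49.4223, K−S=60.8377, hold=59.9713 ⇒ V=60.8377 exercise | (k=5,j=1): S=57.7199, K−S=52.5401, hold=51.6737 ⇒ V=52.5401 exercise | (k=5,j=2): S=67.4106, K−S=42.8494, hold=41.9830 ⇒ V=42.8494 exercise | (k=5,j=3): S=78.7283, K−S=31.5317, hold=30.6653 ⇒ V=31.5317 exercise | (k=5,j=4): S=91.9462, K−S=18.3138, hold=17.5986 ⇒ V=18.3138 exercise | (k=5,j=5): S=107.3832, K−S=2.8768, hold=6.4372 ⇒ V=6.4372 continue  boundary S*=91.9462
step 4: (k=4,j=0): S=53.4102, K−S=56.8498, hold=55.9834 ⇒ V=56.8498 exercise | (k=4,j=1): S=62.3773, K−S=47.8827, hold=47.0162 ⇒ V=47.8827 exercise | (k=4,j=2): S=72.8500, K−S=37.4100, hold=36.5436 ⇒ V=37.4100 exercise | (k=4,j=3): S=85.0809, K−S=25.1791, hold=24.3126 ⇒ V=25.1791 exercise | (k=4,j=4): S=99.3653, K−S=10.8947, hold=11.9061 ⇒ V=11.9061 continue  boundary S*=85.0809
step 3: (k=3,j=0): S=57.7199, K−S=52.5401, hold=51.6737 ⇒ V=52.5401 exercise | (k=3,j=1): S=67.4106, K−S=42.8494, hold=41.9830 ⇒ V=42.8494 exercise | (k=3,j=2): S=78.7283, K−S=31.5317, hold=30.6653 ⇒ V=31.5317 exercise | (k=3,j=3): S=91.9462, K−S=18.3138, hold=17.9808 ⇒ V=18.3138 exercise  boundary S*=91.9462
step 2: (k=2,j=0): S=62.3773, K−S=47.8827, hold=47.0162 ⇒ V=47.8827 exercise | (k=2,j=1): S=72.8500, K−S=37.4100, hold=36.5436 ⇒ V=37.4100 exercise | (k=2,j=2): S=85.0809, K−S=25.1791, hold=24.3126 ⇒ V=25.1791 exercise  boundary S*=85.0809
step 1: (k=1,j=0): S=67.4106, K−S=42.8494, hold=41.9830 ⇒ V=42.8494 exercise | (k=1,j=1): S=78.7283, K−S=31.5317, hold=30.6653 ⇒ V=31.5317 exercise  boundary S*=78.7283
step 0: (k=0,j=0): S=72.8500, K−S=37.4100, hold=36.5436 ⇒ V=37.4100 exercise  boundary S*=72.8500

price = 37.4100
boundary = 72.8500 78.7283 85.0809 91.9462 85.0809 91.9462 85.0809 91.9462
tree:
37.4100
42.8494 31.5317
47.8827 37.4100 25.1791
52.5401 42.8494 31.5317 18.3138
56.8498 47.8827 37.4100 25.1791 11.9061
60.8377 52.5401 42.8494 31.5317 18.3138 6.4372
64.5279 56.8498 47.8827 37.4100 25.1791 11.1813 2.3529
67.9425 60.8377 52.5401 42.8494 31.5317 18.3138 5.0631 0.0000
71.1022 64.5279 56.8498 47.8827 37.4100 25.1791 10.8947 0.0000 0.0000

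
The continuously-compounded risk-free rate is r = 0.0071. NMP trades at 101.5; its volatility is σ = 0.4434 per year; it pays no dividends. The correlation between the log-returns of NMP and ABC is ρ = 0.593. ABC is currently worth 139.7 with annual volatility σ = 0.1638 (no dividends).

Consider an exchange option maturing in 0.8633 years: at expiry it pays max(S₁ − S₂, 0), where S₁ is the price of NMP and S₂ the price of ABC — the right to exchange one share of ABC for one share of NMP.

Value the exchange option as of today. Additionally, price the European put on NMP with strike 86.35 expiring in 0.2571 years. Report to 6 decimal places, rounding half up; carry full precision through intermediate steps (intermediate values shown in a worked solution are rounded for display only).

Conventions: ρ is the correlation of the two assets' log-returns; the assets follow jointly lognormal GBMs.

exchange price = 3.875625
price(NMP put K=86.35) = 2.858645

σ_eff = √(σ₁² + σ₂² − 2ρσ₁σ₂) = √(0.4434² + 0.1638² − 2·0.593·0.4434·0.1638) = 0.370535
d₁ = (ln(S₁/S₂) + (q₂ − q₁ + σ_eff²/2)T) / (σ_eff√T) = (ln(101.5/139.7) + (0.0 − 0.0 + 0.068648)·0.8633) / 0.344279 = -0.755710
d₂ = d₁ − σ_eff√T = -0.755710 − 0.344279 = -1.099988
N(d₁) = 0.224912,  N(d₂) = 0.135669
V = S₁·e^{−q₁T}·N(d₁) − S₂·e^{−q₂T}·N(d₂) = 22.828534 − 18.952910 = 3.875625
[vanilla: NMP put K=86.35]
σ√T = 0.4434·√0.2571 = 0.224826
d₁ = (ln(S/K) + (r+σ²/2)T) / (σ√T) = (ln(101.5/86.35) + (0.0071+0.4434²/2)·0.2571) / 0.224826 = (0.161650 + 0.027099) / 0.224826 = 0.839532
d₂ = d₁ − σ√T = 0.839532 − 0.224826 = 0.614706
e^{−rT} = 0.998176
N(−d₁) = 0.200585,  N(−d₂) = 0.269374
price = K·e^{−rT}·N(−d₂) − S·N(−d₁) = 23.218054 − 20.359409 = 2.858645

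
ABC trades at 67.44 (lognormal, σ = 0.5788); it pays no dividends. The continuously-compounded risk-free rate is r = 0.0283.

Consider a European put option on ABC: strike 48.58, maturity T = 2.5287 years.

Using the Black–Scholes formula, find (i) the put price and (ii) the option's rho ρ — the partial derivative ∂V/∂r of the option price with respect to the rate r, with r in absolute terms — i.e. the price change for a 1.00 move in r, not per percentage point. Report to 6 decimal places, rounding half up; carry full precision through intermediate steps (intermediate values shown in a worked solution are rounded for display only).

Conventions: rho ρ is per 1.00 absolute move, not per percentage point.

σ√T = 0.5788·√2.5287 = 0.920401
d₁ = (ln(S/K) + (r+σ²/2)T) / (σ√T) = (ln(67.44/48.58) + (0.0283+0.5788²/2)·2.5287) / 0.920401 = (0.328026 + 0.495131) / 0.920401 = 0.894347
d₂ = d₁ − σ√T = 0.894347 − 0.920401 = -0.026054
e^{−rT} = 0.930938
N(−d₁) = 0.185568,  N(−d₂) = 0.510393
Put price V = K·e^{−rT}·N(−d₂) − S·N(−d₁) = 23.082519 − 12.514720 = 10.567799
ρ = −K·T·e^{−rT}·N(−d₂) = -58.368766

price = 10.567799
ρ = -58.368766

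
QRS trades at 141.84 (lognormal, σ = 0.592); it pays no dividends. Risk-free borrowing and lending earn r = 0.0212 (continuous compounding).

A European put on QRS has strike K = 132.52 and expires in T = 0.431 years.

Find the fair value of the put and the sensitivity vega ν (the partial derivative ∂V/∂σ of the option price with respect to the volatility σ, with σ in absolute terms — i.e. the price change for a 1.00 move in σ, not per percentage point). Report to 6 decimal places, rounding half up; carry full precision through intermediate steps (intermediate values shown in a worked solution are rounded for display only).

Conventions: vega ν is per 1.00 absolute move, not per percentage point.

price = 16.188386
ν = 34.392070

σ√T = 0.592·√0.431 = 0.388651
d₁ = (ln(S/K) + (r+σ²/2)T) / (σ√T) = (ln(141.84/132.52) + (0.0212+0.592²/2)·0.431) / 0.388651 = (0.067966 + 0.084662) / 0.388651 = 0.392712
d₂ = d₁ − σ√T = 0.392712 − 0.388651 = 0.004061
e^{−rT} = 0.990904
N(−d₁) = 0.347266,  N(−d₂) = 0.498380
Put price V = K·e^{−rT}·N(−d₂) − S·N(−d₁) = 65.444587 − 49.256201 = 16.188386
φ(d₁) = (1/√(2π))·e^{−d₁²/2} = 0.369335
ν = S·φ(d₁)·√T = 34.392070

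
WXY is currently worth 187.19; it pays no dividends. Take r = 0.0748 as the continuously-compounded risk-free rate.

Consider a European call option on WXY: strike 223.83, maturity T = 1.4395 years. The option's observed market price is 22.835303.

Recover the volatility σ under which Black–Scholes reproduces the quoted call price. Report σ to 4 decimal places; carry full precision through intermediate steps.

sigma = 0.3165

At σ = 0.3165 the Black–Scholes value reproduces the quote:
σ√T = 0.3165·√1.4395 = 0.379734
d₁ = (ln(S/K) + (r+σ²/2)T) / (σ√T) = (ln(187.19/223.83) + (0.0748+0.3165²/2)·1.4395) / 0.379734 = (-0.178763 + 0.179774) / 0.379734 = 0.002662
d₂ = d₁ − σ√T = 0.002662 − 0.379734 = -0.377072
e^{−rT} = 0.897920
N(d₁) = 0.501062,  N(d₂) = 0.353060
V = S·N(d₁) − K·e^{−rT}·N(d₂) = 93.793799 − 70.958496 = 22.835303 (equal to the quote); since ∂V/∂σ > 0 for all σ, the implied volatility is unique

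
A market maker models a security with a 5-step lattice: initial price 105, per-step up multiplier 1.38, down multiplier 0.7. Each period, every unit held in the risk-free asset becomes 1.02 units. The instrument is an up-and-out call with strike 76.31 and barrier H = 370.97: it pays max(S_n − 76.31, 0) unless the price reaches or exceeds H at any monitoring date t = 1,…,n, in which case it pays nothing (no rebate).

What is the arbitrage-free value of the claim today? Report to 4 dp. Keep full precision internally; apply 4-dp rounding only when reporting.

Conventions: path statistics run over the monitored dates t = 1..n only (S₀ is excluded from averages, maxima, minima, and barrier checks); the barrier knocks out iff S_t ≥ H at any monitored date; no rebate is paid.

With p* = (R−d)/(u−d) = 0.4706, sum probability × payoff across the paths and divide by R^5.
Enumerate all 2^5 = 32 price paths (U = up ×1.38, D = down ×0.7); each path with k up-moves has probability p*^k·(1−p*)^(5−k).
DDDDD: M=73.5000, payoff=0.0000, prob=0.041588
UDDDD: M=144.9000, payoff=0.0000, prob=0.036967
DUDDD: M=101.4300, payoff=0.0000, prob=0.036967
UUDDD: M=199.9620, payoff=0.0000, prob=0.032860
DDUDD: M=73.5000, payoff=0.0000, prob=0.036967
UDUDD: M=144.9000, payoff=0.0000, prob=0.032860
DUUDD: M=139.9734, payoff=0.0000, prob=0.032860
UUUDD: M=275.9476, payoff=58.9043, prob=0.029209
DDDUD: M=73.5000, payoff=0.0000, prob=0.036967
UDDUD: M=144.9000, payoff=0.0000, prob=0.032860
DUDUD: M=101.4300, payoff=0.0000, prob=0.032860
UUDUD: M=199.9620, payoff=58.9043, prob=0.029209
DDUUD: M=97.9814, payoff=0.0000, prob=0.032860
UDUUD: M=193.1633, payoff=58.9043, prob=0.029209
DUUUD: M=193.1633, payoff=58.9043, prob=0.029209
UUUUD: M=380.8076, payoff=0.0000, prob=0.025963
DDDDU: M=73.5000, payoff=0.0000, prob=0.036967
UDDDU: M=144.9000, payoff=0.0000, prob=0.032860
DUDDU: M=101.4300, payoff=0.0000, prob=0.032860
UUDDU: M=199.9620, payoff=58.9043, prob=0.029209
DDUDU: M=73.5000, payoff=0.0000, prob=0.032860
UDUDU: M=144.9000, payoff=58.9043, prob=0.029209
DUUDU: M=139.9734, payoff=58.9043, prob=0.029209
UUUDU: M=275.9476, payoff=190.2553, prob=0.025963
DDDUU: M=73.5000, payoff=0.0000, prob=0.032860
UDDUU: M=144.9000, payoff=58.9043, prob=0.029209
DUDUU: M=135.2143, payoff=58.9043, prob=0.029209
UUDUU: M=266.5653, payoff=190.2553, prob=0.025963
DDUUU: M=135.2143, payoff=58.9043, prob=0.029209
UDUUU: M=266.5653, payoff=190.2553, prob=0.025963
DUUUU: M=266.5653, payoff=190.2553, prob=0.025963
UUUUU: M=525.5145, payoff=0.0000, prob=0.023078
Price = Σ prob·payoff / R^5 = 36.963641 / 1.104081 = 33.4791

price = 33.4791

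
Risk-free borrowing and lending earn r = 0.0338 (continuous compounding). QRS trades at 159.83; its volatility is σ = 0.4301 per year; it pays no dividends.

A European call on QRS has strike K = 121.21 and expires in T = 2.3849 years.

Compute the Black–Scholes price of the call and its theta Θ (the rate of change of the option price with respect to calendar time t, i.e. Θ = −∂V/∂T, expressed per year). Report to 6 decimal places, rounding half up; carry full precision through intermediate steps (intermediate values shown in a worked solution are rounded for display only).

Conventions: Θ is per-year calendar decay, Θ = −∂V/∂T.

price = 64.091131
Θ = -8.279930

σ√T = 0.4301·√2.3849 = 0.664209
d₁ = (ln(S/K) + (r+σ²/2)T) / (σ√T) = (ln(159.83/121.21) + (0.0338+0.4301²/2)·2.3849) / 0.664209 = (0.276586 + 0.301196) / 0.664209 = 0.869881
d₂ = d₁ − σ√T = 0.869881 − 0.664209 = 0.205672
e^{−rT} = 0.922554
N(d₁) = 0.807817,  N(d₂) = 0.581476
Call price V = S·N(d₁) − K·e^{−rT}·N(d₂) = 129.113427 − 65.022296 = 64.091131
φ(d₁) = (1/√(2π))·e^{−d₁²/2} = 0.273273
Θ = −S·φ(d₁)·σ/(2√T) − r·K·e^{−rT}·N(d₂) = −6.082176 − 2.197754 = -8.279930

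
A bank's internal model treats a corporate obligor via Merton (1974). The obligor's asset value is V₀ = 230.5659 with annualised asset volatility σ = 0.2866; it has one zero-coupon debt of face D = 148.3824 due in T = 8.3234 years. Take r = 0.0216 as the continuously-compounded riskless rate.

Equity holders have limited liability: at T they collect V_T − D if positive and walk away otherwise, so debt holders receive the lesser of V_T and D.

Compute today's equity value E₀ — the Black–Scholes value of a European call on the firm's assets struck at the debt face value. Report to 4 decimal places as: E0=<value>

Apply the equity-as-call identities (strike 148.3824, horizon 8.3234 years):
d₁ = [ln(V₀/D) + (r + σ²/2)T] / (σ√T)
   = [ln(230.5659/148.3824) + (0.0216 + 0.5·0.2866²)·8.3234] / (0.2866·√8.3234)
   = [0.440744 + 0.521626] / 0.826850 = 1.163899
d₂ = d₁ − σ√T = 1.163899 − 0.826850 = 0.337049
N(d₁) = 0.877768,  N(d₂) = 0.631960,  e^(−rT) = 0.835449
E₀ = V₀·N(d₁) − D·e^(−rT)·N(d₂)
   = 230.5659·0.877768 − 148.3824·0.835449·0.631960 = 124.041694

E0=124.0417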